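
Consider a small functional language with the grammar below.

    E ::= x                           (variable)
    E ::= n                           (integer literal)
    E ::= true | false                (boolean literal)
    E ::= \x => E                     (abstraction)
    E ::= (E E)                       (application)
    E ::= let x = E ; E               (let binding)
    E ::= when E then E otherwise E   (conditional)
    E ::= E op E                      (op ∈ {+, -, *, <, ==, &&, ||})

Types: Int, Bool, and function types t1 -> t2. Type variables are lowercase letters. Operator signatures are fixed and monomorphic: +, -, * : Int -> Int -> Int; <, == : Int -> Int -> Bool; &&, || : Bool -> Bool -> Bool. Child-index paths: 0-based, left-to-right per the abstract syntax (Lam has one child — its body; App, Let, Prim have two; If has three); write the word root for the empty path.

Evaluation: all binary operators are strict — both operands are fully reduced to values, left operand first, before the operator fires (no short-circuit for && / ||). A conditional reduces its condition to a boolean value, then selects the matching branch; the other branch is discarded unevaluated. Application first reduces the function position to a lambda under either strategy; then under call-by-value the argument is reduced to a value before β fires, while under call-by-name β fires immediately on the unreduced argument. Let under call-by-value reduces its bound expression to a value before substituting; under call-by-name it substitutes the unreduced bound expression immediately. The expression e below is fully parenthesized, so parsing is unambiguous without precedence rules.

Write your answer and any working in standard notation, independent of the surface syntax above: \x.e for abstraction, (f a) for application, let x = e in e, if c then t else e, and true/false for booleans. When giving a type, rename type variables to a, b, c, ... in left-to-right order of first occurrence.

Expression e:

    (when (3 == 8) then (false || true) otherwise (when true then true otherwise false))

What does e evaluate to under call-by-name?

Answer: true

Trace:
step 0: (if (3 == 8) then (false || true) else (if true then true else false))
step 1: [delta@0] (if false then (false || true) else (if true then true else false))
step 2: [if@root] (if true then true else false)
step 3: [if@root] true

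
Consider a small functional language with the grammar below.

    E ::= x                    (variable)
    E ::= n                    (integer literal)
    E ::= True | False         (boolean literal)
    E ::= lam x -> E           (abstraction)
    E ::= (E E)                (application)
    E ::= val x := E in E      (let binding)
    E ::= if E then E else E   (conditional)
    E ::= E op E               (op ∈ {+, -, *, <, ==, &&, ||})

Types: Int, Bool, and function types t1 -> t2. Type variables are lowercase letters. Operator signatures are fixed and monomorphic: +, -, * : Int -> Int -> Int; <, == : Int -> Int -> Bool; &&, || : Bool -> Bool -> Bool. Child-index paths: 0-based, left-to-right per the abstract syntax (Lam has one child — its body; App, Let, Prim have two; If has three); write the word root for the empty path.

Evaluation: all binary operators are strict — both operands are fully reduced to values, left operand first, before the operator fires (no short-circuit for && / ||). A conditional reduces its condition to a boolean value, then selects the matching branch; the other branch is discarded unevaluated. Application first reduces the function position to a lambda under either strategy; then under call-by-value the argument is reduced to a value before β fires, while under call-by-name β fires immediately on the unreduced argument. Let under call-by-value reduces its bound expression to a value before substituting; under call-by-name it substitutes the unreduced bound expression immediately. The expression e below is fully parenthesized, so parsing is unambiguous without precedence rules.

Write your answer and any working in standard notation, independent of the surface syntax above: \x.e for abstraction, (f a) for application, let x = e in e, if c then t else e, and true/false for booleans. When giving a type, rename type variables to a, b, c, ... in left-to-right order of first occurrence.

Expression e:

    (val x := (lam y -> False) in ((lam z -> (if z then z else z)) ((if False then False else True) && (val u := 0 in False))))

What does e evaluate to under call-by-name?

Derivation:
step 0: (let x = (\y.false) in ((\z.(if z then z else z)) ((if false then false else true) && (let u = 0 in false))))
step 1: [let@root] ((\z.(if z then z else z)) ((if false then false else true) && (let u = 0 in false)))
step 2: [beta@root] (if ((if false then false else true) && (let u = 0 in false)) then ((if false then false else true) && (let u = 0 in false)) else ((if false then false else true) && (let u = 0 in false)))
step 3: [if@0.0] (if (true && (let u = 0 in false)) then ((if false then false else true) && (let u = 0 in false)) else ((if false then false else true) && (let u = 0 in false)))
step 4: [let@0.1] (if (true && false) then ((if false then false else true) && (let u = 0 in false)) else ((if false then false else true) && (let u = 0 in false)))
step 5: [delta@0] (if false then ((if false then false else true) && (let u = 0 in false)) else ((if false then false else true) && (let u = 0 in false)))
step 6: [if@root] ((if false then false else true) && (let u = 0 in false))
step 7: [if@0] (true && (let u = 0 in false))
step 8: [let@1] (true && false)
step 9: [delta@root] false

Answer: false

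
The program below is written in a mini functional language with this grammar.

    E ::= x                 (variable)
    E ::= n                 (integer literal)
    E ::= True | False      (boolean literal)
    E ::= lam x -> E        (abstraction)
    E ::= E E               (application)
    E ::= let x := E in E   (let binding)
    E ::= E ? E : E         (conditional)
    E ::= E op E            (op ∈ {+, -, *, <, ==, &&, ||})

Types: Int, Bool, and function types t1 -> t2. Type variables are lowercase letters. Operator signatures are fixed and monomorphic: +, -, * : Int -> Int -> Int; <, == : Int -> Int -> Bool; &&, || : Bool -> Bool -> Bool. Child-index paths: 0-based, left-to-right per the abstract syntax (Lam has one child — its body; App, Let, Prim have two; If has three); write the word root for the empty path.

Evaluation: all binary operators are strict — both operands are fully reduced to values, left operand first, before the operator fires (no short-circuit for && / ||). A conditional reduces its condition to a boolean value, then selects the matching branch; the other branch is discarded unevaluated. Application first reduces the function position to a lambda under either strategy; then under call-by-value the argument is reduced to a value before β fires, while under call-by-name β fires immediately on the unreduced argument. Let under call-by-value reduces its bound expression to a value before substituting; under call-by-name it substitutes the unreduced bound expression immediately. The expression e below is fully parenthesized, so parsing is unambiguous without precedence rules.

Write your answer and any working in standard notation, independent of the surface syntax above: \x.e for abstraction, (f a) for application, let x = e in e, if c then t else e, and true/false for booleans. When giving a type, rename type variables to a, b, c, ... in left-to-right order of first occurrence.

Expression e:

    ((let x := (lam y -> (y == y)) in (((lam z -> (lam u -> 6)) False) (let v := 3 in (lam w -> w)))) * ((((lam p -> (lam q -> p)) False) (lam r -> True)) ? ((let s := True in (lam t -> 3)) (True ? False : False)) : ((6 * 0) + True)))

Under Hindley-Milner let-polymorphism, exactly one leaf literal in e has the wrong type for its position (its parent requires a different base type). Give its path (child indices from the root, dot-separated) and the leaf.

Answer: 1.2.1 : true

Trace:
y : a
  unify a ~ Int
y : Int
  unify Int ~ Int
\y._ : Int -> Bool
let x : Int -> Bool
\u._ : c -> Int
\z._ : b -> c -> Int
  unify b -> c -> Int ~ Bool -> d
  unify b ~ Bool
  unify c -> Int ~ d
_ _ : c -> Int
let v : Int
w : e
\w._ : e -> e
  unify c -> Int ~ (e -> e) -> f
  unify c ~ e -> e
  unify Int ~ f
_ _ : Int
  unify Int ~ Int
p : g
\q._ : h -> g
\p._ : g -> h -> g
  unify g -> h -> g ~ Bool -> i
  unify g ~ Bool
  unify h -> Bool ~ i
_ _ : h -> Bool
\r._ : j -> Bool
  unify h -> Bool ~ (j -> Bool) -> k
  unify h ~ j -> Bool
  unify Bool ~ k
_ _ : Bool
  unify Bool ~ Bool
let s : Bool
\t._ : l -> Int
  unify Bool ~ Bool
  unify Bool ~ Bool
  unify l -> Int ~ Bool -> m
  unify l ~ Bool
  unify Int ~ m
_ _ : Int
  unify Int ~ Int
  unify Int ~ Int
  unify Int ~ Int
  unify Bool ~ Int
  FAIL: mismatch Bool ~ Int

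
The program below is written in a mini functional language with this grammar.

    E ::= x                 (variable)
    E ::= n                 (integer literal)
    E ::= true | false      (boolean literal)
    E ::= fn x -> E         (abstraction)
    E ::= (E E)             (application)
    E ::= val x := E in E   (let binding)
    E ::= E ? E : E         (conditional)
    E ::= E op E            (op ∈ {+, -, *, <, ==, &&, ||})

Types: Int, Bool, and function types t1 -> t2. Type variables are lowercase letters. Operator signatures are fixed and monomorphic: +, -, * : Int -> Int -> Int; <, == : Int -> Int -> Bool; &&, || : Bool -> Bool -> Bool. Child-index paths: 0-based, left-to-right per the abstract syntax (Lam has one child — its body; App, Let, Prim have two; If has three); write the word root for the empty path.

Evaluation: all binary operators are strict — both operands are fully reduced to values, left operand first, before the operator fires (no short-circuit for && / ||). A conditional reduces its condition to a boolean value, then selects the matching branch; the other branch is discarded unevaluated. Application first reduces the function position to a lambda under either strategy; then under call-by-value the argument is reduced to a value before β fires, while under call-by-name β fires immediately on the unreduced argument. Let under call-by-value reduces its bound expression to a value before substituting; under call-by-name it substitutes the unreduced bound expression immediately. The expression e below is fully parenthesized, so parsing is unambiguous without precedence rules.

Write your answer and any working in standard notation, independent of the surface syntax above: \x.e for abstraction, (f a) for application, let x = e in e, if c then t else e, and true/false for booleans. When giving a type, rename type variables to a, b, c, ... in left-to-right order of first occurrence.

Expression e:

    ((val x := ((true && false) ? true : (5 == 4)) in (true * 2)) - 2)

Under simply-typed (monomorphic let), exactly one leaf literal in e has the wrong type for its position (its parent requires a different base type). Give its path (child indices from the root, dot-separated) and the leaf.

Trace:
  unify Bool ~ Bool
  unify Bool ~ Bool
  unify Bool ~ Bool
  unify Int ~ Int
  unify Int ~ Int
  unify Bool ~ Bool
let x : Bool
  unify Bool ~ Int
  FAIL: mismatch Bool ~ Int

Answer: 0.1.0 : true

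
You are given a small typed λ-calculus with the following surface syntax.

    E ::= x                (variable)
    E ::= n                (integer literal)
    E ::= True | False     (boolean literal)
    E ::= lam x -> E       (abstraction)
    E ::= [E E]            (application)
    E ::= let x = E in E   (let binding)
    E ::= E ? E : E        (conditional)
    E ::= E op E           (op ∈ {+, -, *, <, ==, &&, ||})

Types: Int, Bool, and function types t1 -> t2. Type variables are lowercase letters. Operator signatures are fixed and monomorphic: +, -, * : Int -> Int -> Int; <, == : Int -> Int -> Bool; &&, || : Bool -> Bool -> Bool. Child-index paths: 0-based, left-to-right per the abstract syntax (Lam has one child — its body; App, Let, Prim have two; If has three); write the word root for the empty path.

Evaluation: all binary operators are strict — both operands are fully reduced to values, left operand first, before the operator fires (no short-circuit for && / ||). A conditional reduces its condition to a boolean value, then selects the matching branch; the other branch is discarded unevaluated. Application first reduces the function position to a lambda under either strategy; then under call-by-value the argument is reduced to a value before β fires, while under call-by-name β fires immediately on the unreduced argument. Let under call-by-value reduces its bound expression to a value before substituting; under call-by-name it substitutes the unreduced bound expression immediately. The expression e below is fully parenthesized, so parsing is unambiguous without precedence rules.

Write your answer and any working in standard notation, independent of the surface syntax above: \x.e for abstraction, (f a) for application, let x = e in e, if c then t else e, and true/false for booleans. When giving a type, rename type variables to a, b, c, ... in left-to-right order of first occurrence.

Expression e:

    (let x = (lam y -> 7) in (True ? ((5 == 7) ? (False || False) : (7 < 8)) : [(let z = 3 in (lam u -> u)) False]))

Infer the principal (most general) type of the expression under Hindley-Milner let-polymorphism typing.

Answer: Bool

Derivation:
\y._ : a -> Int
let x : forall. a -> Int
  unify Bool ~ Bool
  unify Int ~ Int
  unify Int ~ Int
  unify Bool ~ Bool
  unify Bool ~ Bool
  unify Bool ~ Bool
  unify Int ~ Int
  unify Int ~ Int
  unify Bool ~ Bool
let z : Int
u : b
\u._ : b -> b
  unify b -> b ~ Bool -> c
  unify b ~ Bool
  unify Bool ~ c
_ _ : Bool
  unify Bool ~ Bool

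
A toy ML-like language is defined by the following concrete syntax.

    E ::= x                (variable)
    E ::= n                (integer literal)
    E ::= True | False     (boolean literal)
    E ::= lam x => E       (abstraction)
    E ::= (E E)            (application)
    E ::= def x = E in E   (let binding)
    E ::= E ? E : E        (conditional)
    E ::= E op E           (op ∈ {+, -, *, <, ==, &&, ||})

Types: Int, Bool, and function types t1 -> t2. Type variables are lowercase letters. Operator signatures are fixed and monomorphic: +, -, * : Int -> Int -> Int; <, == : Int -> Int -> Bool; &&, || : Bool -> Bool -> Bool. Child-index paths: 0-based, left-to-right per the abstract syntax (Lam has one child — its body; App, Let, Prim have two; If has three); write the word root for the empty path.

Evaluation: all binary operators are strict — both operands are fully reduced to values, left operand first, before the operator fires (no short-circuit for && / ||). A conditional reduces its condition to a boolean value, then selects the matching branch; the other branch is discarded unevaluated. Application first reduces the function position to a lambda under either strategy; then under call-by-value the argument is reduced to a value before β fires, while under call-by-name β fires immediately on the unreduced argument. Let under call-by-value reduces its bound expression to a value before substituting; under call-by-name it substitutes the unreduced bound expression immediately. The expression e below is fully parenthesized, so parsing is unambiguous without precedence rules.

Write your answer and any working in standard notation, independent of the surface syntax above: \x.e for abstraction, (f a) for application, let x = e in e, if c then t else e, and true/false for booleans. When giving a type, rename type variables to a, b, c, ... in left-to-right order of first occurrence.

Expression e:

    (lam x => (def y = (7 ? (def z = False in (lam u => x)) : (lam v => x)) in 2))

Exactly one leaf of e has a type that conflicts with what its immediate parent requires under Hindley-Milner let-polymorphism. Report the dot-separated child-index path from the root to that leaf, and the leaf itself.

Trace:
  unify Int ~ Bool
  FAIL: mismatch Int ~ Bool

Answer: 0.0.0 : 7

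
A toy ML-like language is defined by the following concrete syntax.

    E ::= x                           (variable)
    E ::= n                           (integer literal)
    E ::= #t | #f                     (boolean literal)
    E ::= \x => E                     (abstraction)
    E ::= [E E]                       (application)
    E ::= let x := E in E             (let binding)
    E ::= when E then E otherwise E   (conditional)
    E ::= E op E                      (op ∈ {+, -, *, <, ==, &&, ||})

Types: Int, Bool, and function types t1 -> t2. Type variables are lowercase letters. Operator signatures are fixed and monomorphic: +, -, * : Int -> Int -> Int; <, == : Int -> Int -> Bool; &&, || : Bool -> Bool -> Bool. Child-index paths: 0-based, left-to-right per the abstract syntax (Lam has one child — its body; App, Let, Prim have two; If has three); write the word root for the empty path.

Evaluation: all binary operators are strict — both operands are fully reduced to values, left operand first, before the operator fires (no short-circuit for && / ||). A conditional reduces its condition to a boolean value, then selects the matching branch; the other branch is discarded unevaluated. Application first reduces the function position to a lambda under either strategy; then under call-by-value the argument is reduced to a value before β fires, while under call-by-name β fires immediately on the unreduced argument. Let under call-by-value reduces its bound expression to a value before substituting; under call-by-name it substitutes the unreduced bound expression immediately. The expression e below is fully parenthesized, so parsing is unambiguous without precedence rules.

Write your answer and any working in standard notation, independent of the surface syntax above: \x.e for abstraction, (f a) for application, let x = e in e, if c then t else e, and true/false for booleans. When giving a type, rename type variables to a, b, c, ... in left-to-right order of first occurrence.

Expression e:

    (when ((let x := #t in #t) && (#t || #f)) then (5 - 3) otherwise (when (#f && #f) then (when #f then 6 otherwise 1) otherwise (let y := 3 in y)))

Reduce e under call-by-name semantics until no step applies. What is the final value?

Derivation:
step 0: (if ((let x = true in true) && (true || false)) then (5 - 3) else (if (false && false) then (if false then 6 else 1) else (let y = 3 in y)))
step 1: [let@0.0] (if (true && (true || false)) then (5 - 3) else (if (false && false) then (if false then 6 else 1) else (let y = 3 in y)))
step 2: [delta@0.1] (if (true && true) then (5 - 3) else (if (false && false) then (if false then 6 else 1) else (let y = 3 in y)))
step 3: [delta@0] (if true then (5 - 3) else (if (false && false) then (if false then 6 else 1) else (let y = 3 in y)))
step 4: [if@root] (5 - 3)
step 5: [delta@root] 2

Answer: 2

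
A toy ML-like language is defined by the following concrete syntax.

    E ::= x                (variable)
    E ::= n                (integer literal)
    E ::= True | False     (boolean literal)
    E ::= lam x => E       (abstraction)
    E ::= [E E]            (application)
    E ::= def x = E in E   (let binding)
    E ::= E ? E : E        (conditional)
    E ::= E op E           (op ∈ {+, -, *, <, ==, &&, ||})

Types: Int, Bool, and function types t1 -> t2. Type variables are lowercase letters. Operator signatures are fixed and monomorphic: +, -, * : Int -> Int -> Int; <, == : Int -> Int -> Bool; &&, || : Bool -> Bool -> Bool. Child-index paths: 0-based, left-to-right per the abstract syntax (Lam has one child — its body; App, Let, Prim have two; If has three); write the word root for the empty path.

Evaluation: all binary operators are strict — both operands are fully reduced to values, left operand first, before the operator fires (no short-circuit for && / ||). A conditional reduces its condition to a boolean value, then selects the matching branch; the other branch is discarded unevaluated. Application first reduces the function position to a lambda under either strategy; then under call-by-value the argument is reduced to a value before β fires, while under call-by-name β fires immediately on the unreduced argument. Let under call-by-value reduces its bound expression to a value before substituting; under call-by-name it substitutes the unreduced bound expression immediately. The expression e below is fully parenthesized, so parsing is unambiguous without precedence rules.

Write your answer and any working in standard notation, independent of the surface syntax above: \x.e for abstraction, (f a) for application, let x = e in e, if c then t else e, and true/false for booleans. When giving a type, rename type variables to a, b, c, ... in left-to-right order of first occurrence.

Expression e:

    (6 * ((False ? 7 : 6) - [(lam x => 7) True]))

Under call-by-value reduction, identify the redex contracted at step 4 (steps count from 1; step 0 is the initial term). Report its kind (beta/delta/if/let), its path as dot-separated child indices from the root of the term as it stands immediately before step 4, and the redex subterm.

Answer: delta at root : (6 * -1)

Derivation:
step 0: (6 * ((if false then 7 else 6) - ((\x.7) true)))
step 1: [if@1.0] (6 * (6 - ((\x.7) true)))
step 2: [beta@1.1] (6 * (6 - 7))
step 3: [delta@1] (6 * -1)
step 4: [delta@root] -6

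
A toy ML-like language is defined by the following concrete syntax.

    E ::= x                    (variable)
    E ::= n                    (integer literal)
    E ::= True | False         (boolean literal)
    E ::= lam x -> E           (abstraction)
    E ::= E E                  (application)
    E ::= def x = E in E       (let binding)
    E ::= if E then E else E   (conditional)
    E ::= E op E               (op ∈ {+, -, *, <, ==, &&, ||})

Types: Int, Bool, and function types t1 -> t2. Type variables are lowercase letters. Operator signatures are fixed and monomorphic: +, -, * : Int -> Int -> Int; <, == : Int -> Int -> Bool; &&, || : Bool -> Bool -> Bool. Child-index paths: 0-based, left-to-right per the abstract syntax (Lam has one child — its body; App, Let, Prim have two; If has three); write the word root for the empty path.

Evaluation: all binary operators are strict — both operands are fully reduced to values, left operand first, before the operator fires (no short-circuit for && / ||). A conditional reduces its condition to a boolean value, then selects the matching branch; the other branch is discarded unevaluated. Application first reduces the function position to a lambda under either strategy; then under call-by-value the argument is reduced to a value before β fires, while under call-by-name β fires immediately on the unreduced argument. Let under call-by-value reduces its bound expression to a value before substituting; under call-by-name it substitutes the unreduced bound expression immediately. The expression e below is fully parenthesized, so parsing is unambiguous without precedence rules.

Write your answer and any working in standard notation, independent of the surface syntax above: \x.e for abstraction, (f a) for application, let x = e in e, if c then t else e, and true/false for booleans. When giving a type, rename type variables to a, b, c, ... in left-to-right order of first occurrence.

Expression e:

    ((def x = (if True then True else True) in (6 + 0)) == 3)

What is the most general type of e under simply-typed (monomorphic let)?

Derivation:
  unify Bool ~ Bool
  unify Bool ~ Bool
let x : Bool
  unify Int ~ Int
  unify Int ~ Int
  unify Int ~ Int
  unify Int ~ Int

Answer: Bool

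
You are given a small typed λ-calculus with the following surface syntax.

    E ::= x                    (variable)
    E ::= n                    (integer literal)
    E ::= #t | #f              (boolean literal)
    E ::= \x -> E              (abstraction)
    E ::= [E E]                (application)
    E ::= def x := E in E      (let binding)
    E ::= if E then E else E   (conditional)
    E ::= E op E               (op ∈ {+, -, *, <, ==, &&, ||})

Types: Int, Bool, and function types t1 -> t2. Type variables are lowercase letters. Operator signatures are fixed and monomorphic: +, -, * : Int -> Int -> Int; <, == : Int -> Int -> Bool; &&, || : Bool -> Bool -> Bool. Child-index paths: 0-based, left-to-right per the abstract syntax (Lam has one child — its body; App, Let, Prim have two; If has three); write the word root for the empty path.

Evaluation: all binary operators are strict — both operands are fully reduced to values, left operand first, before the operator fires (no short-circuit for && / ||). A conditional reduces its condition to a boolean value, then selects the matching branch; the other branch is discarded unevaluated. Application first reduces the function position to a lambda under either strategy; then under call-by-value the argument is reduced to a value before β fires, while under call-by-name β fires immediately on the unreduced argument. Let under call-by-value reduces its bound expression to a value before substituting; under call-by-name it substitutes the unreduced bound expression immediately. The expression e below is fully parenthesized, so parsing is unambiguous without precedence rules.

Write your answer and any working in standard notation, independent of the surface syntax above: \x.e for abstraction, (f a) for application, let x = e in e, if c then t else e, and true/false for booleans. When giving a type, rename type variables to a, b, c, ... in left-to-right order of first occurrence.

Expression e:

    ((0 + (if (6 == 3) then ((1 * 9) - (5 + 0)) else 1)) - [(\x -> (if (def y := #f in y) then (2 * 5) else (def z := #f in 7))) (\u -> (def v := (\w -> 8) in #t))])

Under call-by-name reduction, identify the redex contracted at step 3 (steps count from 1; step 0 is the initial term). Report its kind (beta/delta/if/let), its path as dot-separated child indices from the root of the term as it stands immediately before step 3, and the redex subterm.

Answer: delta at 0 : (0 + 1)

Trace:
step 0: ((0 + (if (6 == 3) then ((1 * 9) - (5 + 0)) else 1)) - ((\x.(if (let y = false in y) then (2 * 5) else (let z = false in 7))) (\u.(let v = (\w.8) in true))))
step 1: [delta@0.1.0] ((0 + (if false then ((1 * 9) - (5 + 0)) else 1)) - ((\x.(if (let y = false in y) then (2 * 5) else (let z = false in 7))) (\u.(let v = (\w.8) in true))))
step 2: [if@0.1] ((0 + 1) - ((\x.(if (let y = false in y) then (2 * 5) else (let z = false in 7))) (\u.(let v = (\w.8) in true))))
step 3: [delta@0] (1 - ((\x.(if (let y = false in y) then (2 * 5) else (let z = false in 7))) (\u.(let v = (\w.8) in true))))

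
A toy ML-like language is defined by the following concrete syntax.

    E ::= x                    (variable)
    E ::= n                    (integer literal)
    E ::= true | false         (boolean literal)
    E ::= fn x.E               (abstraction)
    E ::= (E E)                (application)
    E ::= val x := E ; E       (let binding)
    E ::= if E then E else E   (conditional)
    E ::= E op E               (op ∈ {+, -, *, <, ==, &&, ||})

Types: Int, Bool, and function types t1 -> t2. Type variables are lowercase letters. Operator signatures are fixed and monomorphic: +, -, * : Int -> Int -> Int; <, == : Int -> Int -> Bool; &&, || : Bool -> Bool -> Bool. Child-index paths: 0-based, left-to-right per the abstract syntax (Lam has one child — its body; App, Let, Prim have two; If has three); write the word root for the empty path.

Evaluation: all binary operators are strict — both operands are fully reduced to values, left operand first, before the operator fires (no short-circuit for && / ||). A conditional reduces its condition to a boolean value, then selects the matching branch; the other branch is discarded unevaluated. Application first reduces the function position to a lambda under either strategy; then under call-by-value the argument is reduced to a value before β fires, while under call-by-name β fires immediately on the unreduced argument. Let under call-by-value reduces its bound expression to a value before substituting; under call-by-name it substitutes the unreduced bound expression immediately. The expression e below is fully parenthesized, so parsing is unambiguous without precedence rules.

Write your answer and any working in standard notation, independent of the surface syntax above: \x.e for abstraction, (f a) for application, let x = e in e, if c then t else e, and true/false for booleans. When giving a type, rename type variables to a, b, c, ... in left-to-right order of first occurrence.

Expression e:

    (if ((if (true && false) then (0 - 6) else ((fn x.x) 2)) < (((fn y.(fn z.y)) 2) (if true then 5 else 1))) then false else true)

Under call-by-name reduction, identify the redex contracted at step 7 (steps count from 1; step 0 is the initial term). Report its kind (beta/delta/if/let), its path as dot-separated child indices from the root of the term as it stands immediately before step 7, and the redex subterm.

Trace:
step 0: (if ((if (true && false) then (0 - 6) else ((\x.x) 2)) < (((\y.(\z.y)) 2) (if true then 5 else 1))) then false else true)
step 1: [delta@0.0.0] (if ((if false then (0 - 6) else ((\x.x) 2)) < (((\y.(\z.y)) 2) (if true then 5 else 1))) then false else true)
step 2: [if@0.0] (if (((\x.x) 2) < (((\y.(\z.y)) 2) (if true then 5 else 1))) then false else true)
step 3: [beta@0.0] (if (2 < (((\y.(\z.y)) 2) (if true then 5 else 1))) then false else true)
step 4: [beta@0.1.0] (if (2 < ((\z.2) (if true then 5 else 1))) then false else true)
step 5: [beta@0.1] (if (2 < 2) then false else true)
step 6: [delta@0] (if false then false else true)
step 7: [if@root] true

Answer: if at root : (if false then false else true)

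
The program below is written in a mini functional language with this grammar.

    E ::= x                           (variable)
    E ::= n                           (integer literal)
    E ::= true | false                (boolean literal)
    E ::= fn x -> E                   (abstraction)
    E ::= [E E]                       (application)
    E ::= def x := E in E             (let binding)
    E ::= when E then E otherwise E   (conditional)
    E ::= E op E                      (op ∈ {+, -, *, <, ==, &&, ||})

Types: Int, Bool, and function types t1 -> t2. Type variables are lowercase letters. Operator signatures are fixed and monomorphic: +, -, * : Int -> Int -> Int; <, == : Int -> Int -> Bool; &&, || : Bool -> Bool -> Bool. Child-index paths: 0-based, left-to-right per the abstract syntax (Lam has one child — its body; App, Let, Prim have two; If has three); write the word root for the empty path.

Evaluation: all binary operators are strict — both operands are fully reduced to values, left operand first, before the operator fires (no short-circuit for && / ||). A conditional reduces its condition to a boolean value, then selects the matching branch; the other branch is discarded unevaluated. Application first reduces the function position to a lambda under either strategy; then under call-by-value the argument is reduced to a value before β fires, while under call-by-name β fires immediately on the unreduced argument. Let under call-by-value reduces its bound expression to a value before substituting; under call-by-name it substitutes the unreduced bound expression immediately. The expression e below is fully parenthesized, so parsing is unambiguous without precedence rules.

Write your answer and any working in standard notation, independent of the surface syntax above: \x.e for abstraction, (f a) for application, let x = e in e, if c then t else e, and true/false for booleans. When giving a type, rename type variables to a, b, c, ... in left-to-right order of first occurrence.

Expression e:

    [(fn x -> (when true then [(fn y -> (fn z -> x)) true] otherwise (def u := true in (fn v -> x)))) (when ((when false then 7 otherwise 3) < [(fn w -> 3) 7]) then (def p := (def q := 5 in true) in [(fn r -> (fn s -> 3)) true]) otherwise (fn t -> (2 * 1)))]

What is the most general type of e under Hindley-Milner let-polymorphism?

Derivation:
  unify Bool ~ Bool
x : a
\z._ : c -> a
\y._ : b -> c -> a
  unify b -> c -> a ~ Bool -> d
  unify b ~ Bool
  unify c -> a ~ d
_ _ : c -> a
let u : Bool
x : a
\v._ : e -> a
  unify c -> a ~ e -> a
  unify c ~ e
  unify a ~ a
\x._ : a -> e -> a
  unify Bool ~ Bool
  unify Int ~ Int
  unify Int ~ Int
\w._ : f -> Int
  unify f -> Int ~ Int -> g
  unify f ~ Int
  unify Int ~ g
_ _ : Int
  unify Int ~ Int
  unify Bool ~ Bool
let q : Int
let p : Bool
\s._ : i -> Int
\r._ : h -> i -> Int
  unify h -> i -> Int ~ Bool -> j
  unify h ~ Bool
  unify i -> Int ~ j
_ _ : i -> Int
  unify Int ~ Int
  unify Int ~ Int
\t._ : k -> Int
  unify i -> Int ~ k -> Int
  unify i ~ k
  unify Int ~ Int
  unify a -> e -> a ~ (k -> Int) -> l
  unify a ~ k -> Int
  unify e -> k -> Int ~ l
_ _ : e -> k -> Int

Answer: a -> b -> Int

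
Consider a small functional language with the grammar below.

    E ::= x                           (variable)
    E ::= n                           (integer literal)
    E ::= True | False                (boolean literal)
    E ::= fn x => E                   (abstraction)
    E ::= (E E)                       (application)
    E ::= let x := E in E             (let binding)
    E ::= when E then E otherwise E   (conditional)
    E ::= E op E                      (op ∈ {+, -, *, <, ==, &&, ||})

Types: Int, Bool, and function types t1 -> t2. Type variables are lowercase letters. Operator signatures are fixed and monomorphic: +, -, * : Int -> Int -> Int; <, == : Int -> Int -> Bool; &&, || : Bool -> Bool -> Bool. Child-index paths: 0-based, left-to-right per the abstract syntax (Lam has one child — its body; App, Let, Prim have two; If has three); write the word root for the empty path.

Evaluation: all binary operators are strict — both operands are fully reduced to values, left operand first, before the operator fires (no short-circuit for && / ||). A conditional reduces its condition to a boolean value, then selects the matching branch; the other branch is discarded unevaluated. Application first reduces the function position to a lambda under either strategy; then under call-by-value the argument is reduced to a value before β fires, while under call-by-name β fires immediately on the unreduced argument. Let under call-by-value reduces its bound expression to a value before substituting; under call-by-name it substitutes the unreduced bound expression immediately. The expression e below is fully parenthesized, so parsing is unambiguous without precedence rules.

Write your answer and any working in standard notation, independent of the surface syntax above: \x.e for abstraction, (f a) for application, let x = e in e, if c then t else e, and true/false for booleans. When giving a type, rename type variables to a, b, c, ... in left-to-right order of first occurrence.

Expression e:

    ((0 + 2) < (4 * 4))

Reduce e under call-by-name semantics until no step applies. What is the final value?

Derivation:
step 0: ((0 + 2) < (4 * 4))
step 1: [delta@0] (2 < (4 * 4))
step 2: [delta@1] (2 < 16)
step 3: [delta@root] true

Answer: true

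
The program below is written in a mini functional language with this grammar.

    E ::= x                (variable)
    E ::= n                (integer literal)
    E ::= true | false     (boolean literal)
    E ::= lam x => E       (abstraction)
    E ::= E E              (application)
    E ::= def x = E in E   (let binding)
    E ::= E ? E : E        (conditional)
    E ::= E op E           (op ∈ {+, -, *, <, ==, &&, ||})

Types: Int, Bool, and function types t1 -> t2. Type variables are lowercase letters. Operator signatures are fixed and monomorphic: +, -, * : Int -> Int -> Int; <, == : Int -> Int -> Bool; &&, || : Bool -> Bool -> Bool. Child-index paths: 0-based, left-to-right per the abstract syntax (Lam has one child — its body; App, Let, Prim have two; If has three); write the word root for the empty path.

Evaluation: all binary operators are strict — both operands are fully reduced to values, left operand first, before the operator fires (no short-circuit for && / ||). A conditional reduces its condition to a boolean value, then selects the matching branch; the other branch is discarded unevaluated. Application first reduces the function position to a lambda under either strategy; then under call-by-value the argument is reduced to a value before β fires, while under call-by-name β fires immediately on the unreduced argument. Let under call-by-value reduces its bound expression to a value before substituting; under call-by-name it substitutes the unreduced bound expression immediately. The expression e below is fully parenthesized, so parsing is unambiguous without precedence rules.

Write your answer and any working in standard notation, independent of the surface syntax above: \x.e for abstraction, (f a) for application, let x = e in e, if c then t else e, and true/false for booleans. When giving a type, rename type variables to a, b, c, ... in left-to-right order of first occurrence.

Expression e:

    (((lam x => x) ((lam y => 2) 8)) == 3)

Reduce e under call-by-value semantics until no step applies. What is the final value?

Working:
step 0: (((\x.x) ((\y.2) 8)) == 3)
step 1: [beta@0.1] (((\x.x) 2) == 3)
step 2: [beta@0] (2 == 3)
step 3: [delta@root] false

Answer: false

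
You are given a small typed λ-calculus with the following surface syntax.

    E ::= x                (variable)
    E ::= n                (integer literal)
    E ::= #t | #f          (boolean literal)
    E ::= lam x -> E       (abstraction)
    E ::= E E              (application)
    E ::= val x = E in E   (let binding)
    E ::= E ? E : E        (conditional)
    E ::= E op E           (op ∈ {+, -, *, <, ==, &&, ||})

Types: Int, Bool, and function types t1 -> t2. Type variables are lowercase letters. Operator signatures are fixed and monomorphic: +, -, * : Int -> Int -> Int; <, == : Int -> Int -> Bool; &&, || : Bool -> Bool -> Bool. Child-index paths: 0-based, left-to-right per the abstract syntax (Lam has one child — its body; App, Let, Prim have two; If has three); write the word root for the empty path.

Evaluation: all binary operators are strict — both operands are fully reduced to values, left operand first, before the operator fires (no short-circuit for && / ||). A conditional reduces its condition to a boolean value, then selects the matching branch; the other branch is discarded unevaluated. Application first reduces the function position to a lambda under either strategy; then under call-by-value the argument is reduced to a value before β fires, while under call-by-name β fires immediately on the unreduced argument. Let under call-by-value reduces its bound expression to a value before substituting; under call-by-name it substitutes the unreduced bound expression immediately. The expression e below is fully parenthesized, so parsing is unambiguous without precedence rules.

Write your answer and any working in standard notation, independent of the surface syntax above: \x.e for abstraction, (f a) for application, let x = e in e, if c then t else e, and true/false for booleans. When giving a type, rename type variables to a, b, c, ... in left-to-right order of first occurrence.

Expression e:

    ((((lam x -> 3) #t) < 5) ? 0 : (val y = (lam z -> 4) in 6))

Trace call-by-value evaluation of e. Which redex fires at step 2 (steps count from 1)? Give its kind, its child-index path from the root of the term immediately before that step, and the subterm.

Answer: delta at 0 : (3 < 5)

Derivation:
step 0: (if (((\x.3) true) < 5) then 0 else (let y = (\z.4) in 6))
step 1: [beta@0.0] (if (3 < 5) then 0 else (let y = (\z.4) in 6))
step 2: [delta@0] (if true then 0 else (let y = (\z.4) in 6))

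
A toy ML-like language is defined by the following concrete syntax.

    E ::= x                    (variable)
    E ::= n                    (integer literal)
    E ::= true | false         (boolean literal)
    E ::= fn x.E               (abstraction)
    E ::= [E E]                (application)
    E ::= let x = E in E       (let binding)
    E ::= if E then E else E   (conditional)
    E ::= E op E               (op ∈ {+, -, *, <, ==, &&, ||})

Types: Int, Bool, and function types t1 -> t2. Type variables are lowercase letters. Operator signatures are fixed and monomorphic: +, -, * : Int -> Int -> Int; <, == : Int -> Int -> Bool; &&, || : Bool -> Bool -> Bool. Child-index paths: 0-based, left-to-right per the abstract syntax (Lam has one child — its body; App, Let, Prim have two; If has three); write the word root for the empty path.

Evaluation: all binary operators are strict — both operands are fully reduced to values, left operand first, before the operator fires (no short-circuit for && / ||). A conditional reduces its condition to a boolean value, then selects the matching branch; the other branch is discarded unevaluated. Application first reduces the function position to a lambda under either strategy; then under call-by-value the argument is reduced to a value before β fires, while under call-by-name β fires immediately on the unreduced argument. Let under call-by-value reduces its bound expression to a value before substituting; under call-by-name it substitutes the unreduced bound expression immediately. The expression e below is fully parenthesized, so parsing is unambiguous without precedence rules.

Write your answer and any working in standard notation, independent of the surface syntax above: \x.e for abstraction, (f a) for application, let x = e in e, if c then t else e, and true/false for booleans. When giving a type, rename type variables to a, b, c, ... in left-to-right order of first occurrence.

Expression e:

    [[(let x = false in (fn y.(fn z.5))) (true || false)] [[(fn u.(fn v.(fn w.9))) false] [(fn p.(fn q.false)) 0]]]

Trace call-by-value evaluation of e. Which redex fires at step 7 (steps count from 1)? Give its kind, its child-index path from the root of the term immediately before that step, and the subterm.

Working:
step 0: (((let x = false in (\y.(\z.5))) (true || false)) (((\u.(\v.(\w.9))) false) ((\p.(\q.false)) 0)))
step 1: [let@0.0] (((\y.(\z.5)) (true || false)) (((\u.(\v.(\w.9))) false) ((\p.(\q.false)) 0)))
step 2: [delta@0.1] (((\y.(\z.5)) true) (((\u.(\v.(\w.9))) false) ((\p.(\q.false)) 0)))
step 3: [beta@0] ((\z.5) (((\u.(\v.(\w.9))) false) ((\p.(\q.false)) 0)))
step 4: [beta@1.0] ((\z.5) ((\v.(\w.9)) ((\p.(\q.false)) 0)))
step 5: [beta@1.1] ((\z.5) ((\v.(\w.9)) (\q.false)))
step 6: [beta@1] ((\z.5) (\w.9))
step 7: [beta@root] 5

Answer: beta at root : ((\z.5) (\w.9))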